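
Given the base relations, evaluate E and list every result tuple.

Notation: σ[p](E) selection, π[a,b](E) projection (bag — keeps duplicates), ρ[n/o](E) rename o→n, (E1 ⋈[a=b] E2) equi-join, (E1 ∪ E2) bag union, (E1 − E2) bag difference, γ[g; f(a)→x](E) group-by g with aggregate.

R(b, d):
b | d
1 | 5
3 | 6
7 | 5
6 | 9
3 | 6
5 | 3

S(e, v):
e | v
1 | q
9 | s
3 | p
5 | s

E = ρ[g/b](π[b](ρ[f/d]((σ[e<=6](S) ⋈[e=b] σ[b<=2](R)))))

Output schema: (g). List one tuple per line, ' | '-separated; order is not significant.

Stepwise |·|:
  S → 4
  σ[e<=6](S) → 3
  R → 6
  σ[b<=2](R) → 1
  (σ[e<=6](S) ⋈[e=b] σ[b<=2](R)) → 1
  ρ[f/d]((σ[e<=6](S) ⋈[e=b] σ[b<=2](R))) → 1
  π[b](ρ[f/d]((σ[e<=6](S) ⋈[e=b] σ[b<=2](R)))) → 1
  ρ[g/b](π[b](ρ[f/d]((σ[e<=6](S) ⋈[e=b] σ[b<=2](R))))) → 1

== RESULT ==
g
1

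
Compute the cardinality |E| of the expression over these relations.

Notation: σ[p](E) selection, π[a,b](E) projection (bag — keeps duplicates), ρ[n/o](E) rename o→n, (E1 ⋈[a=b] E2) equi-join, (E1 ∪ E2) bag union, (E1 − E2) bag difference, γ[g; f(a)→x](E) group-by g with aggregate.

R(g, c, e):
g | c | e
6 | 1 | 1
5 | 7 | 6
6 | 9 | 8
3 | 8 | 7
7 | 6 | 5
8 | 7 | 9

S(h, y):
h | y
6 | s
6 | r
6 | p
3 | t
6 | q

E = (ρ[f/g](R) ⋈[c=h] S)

Per-node cardinality:
  R → 6
  ρ[f/g](R) → 6
  S → 5
  (ρ[f/g](R) ⋈[c=h] S) → 4

|E| = 4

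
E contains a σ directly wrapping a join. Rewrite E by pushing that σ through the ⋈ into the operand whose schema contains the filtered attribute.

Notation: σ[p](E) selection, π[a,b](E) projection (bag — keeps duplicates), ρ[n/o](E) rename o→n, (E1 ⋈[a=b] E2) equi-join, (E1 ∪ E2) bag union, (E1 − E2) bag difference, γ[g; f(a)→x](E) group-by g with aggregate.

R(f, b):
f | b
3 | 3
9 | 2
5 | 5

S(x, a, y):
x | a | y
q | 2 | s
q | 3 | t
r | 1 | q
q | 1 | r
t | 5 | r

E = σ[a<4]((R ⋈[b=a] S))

σ filters on a, owned by the right side.
E' = (R ⋈[b=a] σ[a<4](S))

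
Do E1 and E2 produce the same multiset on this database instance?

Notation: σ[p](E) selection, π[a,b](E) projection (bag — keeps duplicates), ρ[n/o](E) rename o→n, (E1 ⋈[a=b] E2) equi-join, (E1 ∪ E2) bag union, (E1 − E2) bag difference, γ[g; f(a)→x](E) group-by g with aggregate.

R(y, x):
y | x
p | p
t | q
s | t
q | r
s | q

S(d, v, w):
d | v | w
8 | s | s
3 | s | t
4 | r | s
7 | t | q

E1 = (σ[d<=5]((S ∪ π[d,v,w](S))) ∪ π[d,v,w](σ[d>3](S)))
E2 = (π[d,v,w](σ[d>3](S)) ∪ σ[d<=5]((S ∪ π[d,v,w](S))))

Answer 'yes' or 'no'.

E1 row counts bottom-up:
  S → 4
  S → 4
  π[d,v,w](S) → 4
  (S ∪ π[d,v,w](S)) → 8
  σ[d<=5]((S ∪ π[d,v,w](S))) → 4
  S → 4
  σ[d>3](S) → 3
  π[d,v,w](σ[d>3](S)) → 3
  (σ[d<=5]((S ∪ π[d,v,w](S))) ∪ π[d,v,w](σ[d>3](S))) → 7
E2 row counts bottom-up:
  S → 4
  σ[d>3](S) → 3
  π[d,v,w](σ[d>3](S)) → 3
  S → 4
  S → 4
  π[d,v,w](S) → 4
  (S ∪ π[d,v,w](S)) → 8
  σ[d<=5]((S ∪ π[d,v,w](S))) → 4
  (π[d,v,w](σ[d>3](S)) ∪ σ[d<=5]((S ∪ π[d,v,w](S)))) → 7

E1 and E2 produce the same multiset:
d | v | w
3 | s | t
3 | s | t
4 | r | s
4 | r | s
4 | r | s
7 | t | q
8 | s | s

yes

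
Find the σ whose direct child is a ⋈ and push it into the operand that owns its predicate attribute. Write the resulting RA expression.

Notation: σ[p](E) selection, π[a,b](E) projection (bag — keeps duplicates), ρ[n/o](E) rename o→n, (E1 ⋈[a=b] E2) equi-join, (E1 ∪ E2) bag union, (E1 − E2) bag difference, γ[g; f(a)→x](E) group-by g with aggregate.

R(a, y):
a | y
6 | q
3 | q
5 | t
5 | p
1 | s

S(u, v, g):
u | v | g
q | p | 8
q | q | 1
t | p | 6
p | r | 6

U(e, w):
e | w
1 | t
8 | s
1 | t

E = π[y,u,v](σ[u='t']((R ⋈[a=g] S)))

σ filters on u, owned by the right side.
E' = π[y,u,v]((R ⋈[a=g] σ[u='t'](S)))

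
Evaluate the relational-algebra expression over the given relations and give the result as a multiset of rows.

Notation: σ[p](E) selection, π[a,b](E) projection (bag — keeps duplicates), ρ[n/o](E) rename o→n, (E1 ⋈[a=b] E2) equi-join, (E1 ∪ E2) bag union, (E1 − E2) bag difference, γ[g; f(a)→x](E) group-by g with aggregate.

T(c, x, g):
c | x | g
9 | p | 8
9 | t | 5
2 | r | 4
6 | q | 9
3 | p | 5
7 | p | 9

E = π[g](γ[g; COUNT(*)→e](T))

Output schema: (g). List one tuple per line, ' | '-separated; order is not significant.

Subexpression sizes:
  T → 6
  γ[g; COUNT(*)→e](T) → 4
  π[g](γ[g; COUNT(*)→e](T)) → 4

== RESULT ==
g
4
5
8
9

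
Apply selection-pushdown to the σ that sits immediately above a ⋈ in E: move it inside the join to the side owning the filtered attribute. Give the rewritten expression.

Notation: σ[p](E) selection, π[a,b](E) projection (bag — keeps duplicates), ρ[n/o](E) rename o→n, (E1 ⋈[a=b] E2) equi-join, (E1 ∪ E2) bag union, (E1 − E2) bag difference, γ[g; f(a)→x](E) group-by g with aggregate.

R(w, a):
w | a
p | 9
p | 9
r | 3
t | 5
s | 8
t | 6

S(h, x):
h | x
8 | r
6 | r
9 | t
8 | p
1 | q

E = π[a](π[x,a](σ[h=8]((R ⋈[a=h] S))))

σ filters on h, owned by the right side.
E' = π[a](π[x,a]((R ⋈[a=h] σ[h=8](S))))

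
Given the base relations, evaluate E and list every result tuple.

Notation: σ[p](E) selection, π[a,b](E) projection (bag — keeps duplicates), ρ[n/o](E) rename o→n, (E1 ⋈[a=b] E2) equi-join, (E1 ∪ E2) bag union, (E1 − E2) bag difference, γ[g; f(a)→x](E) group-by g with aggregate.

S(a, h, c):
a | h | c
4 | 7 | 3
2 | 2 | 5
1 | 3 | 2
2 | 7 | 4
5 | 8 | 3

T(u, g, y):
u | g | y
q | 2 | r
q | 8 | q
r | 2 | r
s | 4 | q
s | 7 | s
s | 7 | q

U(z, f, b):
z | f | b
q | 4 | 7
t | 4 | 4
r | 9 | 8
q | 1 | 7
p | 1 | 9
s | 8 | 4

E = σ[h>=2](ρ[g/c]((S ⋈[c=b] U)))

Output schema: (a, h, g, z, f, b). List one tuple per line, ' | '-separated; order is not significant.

Per-node cardinality:
  S → 5
  U → 6
  (S ⋈[c=b] U) → 2
  ρ[g/c]((S ⋈[c=b] U)) → 2
  σ[h>=2](ρ[g/c]((S ⋈[c=b] U))) → 2

== RESULT ==
a | h | g | z | f | b
2 | 7 | 4 | s | 8 | 4
2 | 7 | 4 | t | 4 | 4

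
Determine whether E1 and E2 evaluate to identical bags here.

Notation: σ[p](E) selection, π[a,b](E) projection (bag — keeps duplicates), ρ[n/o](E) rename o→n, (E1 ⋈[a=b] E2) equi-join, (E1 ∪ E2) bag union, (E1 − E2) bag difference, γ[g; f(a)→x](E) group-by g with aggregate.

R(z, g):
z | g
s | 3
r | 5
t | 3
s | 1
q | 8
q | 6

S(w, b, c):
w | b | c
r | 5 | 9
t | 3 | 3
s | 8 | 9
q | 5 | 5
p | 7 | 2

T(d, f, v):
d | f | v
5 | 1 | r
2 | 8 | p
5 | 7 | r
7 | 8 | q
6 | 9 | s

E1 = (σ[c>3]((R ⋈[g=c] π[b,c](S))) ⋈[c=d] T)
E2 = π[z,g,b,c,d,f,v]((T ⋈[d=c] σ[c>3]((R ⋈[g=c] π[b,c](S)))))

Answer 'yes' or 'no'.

E1 stepwise |·|:
  R → 6
  S → 5
  π[b,c](S) → 5
  (R ⋈[g=c] π[b,c](S)) → 3
  σ[c>3]((R ⋈[g=c] π[b,c](S))) → 1
  T → 5
  (σ[c>3]((R ⋈[g=c] π[b,c](S))) ⋈[c=d] T) → 2
E2 stepwise |·|:
  T → 5
  R → 6
  S → 5
  π[b,c](S) → 5
  (R ⋈[g=c] π[b,c](S)) → 3
  σ[c>3]((R ⋈[g=c] π[b,c](S))) → 1
  (T ⋈[d=c] σ[c>3]((R ⋈[g=c] π[b,c](S)))) → 2
  π[z,g,b,c,d,f,v]((T ⋈[d=c] σ[c>3]((R ⋈[g=c] π[b,c](S))))) → 2

E1 and E2 produce the same multiset:
z | g | b | c | d | f | v
r | 5 | 5 | 5 | 5 | 1 | r
r | 5 | 5 | 5 | 5 | 7 | r

yes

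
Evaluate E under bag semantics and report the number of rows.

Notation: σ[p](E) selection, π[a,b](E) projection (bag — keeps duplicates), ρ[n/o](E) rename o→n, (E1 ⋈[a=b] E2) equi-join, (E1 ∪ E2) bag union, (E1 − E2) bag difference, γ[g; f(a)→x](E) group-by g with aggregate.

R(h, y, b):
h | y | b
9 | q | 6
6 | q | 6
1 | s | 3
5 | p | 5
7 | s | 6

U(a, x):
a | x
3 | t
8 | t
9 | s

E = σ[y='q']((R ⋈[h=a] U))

Row counts bottom-up:
  R → 5
  U → 3
  (R ⋈[h=a] U) → 1
  σ[y='q']((R ⋈[h=a] U)) → 1

|E| = 1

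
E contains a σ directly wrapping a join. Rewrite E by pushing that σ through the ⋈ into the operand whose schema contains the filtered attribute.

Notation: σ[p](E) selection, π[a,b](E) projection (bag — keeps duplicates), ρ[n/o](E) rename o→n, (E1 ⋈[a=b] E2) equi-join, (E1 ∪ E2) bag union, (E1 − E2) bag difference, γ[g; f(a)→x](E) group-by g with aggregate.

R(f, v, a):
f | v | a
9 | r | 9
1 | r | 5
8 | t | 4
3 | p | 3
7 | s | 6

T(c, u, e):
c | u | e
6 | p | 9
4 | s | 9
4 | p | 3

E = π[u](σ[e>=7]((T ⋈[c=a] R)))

σ filters on e, owned by the left side.
E' = π[u]((σ[e>=7](T) ⋈[c=a] R))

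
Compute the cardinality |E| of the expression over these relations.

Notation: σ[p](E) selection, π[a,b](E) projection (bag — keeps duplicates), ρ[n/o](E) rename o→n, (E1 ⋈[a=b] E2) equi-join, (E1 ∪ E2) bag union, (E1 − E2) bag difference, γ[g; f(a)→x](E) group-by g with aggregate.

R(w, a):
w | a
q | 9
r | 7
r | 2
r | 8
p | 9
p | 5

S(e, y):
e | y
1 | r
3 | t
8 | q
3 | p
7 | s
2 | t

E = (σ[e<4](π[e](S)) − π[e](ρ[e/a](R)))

Row counts bottom-up:
  S → 6
  π[e](S) → 6
  σ[e<4](π[e](S)) → 4
  R → 6
  ρ[e/a](R) → 6
  π[e](ρ[e/a](R)) → 6
  (σ[e<4](π[e](S)) − π[e](ρ[e/a](R))) → 3

|E| = 3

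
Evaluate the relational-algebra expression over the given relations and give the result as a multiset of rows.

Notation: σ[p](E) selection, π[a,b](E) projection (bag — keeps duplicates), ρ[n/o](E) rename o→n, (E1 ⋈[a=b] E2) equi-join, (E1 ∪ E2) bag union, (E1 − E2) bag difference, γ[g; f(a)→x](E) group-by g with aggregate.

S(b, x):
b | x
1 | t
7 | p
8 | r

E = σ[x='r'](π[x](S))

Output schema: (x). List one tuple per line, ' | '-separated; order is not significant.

Per-node cardinality:
  S → 3
  π[x](S) → 3
  σ[x='r'](π[x](S)) → 1

== RESULT ==
x
r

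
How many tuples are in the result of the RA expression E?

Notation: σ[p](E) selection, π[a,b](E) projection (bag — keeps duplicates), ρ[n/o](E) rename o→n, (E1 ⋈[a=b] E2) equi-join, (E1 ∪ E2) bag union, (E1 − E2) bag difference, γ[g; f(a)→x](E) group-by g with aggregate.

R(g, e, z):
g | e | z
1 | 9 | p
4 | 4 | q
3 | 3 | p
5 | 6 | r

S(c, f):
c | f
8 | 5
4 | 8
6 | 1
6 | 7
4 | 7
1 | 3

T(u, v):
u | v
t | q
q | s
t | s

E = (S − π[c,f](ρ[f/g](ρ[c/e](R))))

Subexpression sizes:
  S → 6
  R → 4
  ρ[c/e](R) → 4
  ρ[f/g](ρ[c/e](R)) → 4
  π[c,f](ρ[f/g](ρ[c/e](R))) → 4
  (S − π[c,f](ρ[f/g](ρ[c/e](R)))) → 6

|E| = 6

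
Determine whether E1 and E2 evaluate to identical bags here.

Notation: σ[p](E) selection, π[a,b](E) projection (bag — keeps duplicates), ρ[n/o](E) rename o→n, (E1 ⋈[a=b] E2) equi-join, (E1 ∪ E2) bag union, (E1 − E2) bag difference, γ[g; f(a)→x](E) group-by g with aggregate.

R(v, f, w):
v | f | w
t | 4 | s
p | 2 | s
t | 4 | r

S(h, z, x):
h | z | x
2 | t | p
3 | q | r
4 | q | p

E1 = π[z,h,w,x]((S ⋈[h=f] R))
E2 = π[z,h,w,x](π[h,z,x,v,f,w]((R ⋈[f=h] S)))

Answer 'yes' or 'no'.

E1 stepwise |·|:
  S → 3
  R → 3
  (S ⋈[h=f] R) → 3
  π[z,h,w,x]((S ⋈[h=f] R)) → 3
E2 stepwise |·|:
  R → 3
  S → 3
  (R ⋈[f=h] S) → 3
  π[h,z,x,v,f,w]((R ⋈[f=h] S)) → 3
  π[z,h,w,x](π[h,z,x,v,f,w]((R ⋈[f=h] S))) → 3

E1 and E2 produce the same multiset:
z | h | w | x
q | 4 | r | p
q | 4 | s | p
t | 2 | s | p

yes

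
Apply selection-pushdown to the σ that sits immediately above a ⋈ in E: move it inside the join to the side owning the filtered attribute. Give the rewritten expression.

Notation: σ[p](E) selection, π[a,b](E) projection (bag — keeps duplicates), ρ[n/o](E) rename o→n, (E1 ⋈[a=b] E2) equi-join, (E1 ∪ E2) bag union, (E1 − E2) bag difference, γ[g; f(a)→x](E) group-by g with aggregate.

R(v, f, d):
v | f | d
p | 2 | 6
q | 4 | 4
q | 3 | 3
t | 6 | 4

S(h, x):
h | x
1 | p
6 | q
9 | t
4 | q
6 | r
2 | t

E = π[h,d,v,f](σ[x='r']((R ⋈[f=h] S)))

σ filters on x, owned by the right side.
E' = π[h,d,v,f]((R ⋈[f=h] σ[x='r'](S)))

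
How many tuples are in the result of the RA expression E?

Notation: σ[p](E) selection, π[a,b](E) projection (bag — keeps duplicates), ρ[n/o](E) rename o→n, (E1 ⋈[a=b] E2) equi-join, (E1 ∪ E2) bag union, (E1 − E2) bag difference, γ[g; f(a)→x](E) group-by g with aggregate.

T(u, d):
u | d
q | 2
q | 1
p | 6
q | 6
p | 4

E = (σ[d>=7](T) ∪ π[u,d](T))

Row counts bottom-up:
  T → 5
  σ[d>=7](T) → 0
  T → 5
  π[u,d](T) → 5
  (σ[d>=7](T) ∪ π[u,d](T)) → 5

|E| = 5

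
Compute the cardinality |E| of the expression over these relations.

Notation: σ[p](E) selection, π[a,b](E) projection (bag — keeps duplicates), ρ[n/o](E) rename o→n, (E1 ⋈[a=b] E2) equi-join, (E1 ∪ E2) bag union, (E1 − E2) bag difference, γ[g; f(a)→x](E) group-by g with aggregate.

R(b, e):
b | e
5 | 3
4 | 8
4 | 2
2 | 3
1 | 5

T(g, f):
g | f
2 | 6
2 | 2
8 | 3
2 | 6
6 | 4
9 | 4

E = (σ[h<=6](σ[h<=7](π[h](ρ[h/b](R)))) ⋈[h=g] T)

Stepwise |·|:
  R → 5
  ρ[h/b](R) → 5
  π[h](ρ[h/b](R)) → 5
  σ[h<=7](π[h](ρ[h/b](R))) → 5
  σ[h<=6](σ[h<=7](π[h](ρ[h/b](R)))) → 5
  T → 6
  (σ[h<=6](σ[h<=7](π[h](ρ[h/b](R)))) ⋈[h=g] T) → 3

|E| = 3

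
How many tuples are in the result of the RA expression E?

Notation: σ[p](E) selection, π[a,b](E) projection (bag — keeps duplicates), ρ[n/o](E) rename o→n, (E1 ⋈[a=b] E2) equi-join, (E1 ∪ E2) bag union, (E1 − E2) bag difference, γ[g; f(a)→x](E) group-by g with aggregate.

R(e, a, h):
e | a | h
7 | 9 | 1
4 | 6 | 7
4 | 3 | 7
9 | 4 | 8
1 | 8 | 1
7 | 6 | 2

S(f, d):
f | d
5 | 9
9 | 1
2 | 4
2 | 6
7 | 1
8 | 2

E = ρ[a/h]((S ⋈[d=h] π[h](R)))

Subexpression sizes:
  S → 6
  R → 6
  π[h](R) → 6
  (S ⋈[d=h] π[h](R)) → 5
  ρ[a/h]((S ⋈[d=h] π[h](R))) → 5

|E| = 5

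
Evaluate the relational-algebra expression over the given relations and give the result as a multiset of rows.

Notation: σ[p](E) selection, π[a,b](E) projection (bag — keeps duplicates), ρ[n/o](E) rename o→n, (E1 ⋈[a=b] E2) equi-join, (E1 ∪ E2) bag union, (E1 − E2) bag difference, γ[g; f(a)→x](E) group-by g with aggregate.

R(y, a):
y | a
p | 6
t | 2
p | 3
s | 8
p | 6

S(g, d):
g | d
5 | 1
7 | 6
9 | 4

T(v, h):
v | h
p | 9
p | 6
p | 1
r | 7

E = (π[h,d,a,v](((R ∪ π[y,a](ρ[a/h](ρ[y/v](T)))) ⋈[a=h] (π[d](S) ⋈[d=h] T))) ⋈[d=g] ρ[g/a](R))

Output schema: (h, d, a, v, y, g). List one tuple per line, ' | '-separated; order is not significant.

Per-node cardinality:
  R → 5
  T → 4
  ρ[y/v](T) → 4
  ρ[a/h](ρ[y/v](T)) → 4
  π[y,a](ρ[a/h](ρ[y/v](T))) → 4
  (R ∪ π[y,a](ρ[a/h](ρ[y/v](T)))) → 9
  S → 3
  π[d](S) → 3
  T → 4
  (π[d](S) ⋈[d=h] T) → 2
  ((R ∪ π[y,a](ρ[a/h](ρ[y/v](T)))) ⋈[a=h] (π[d](S) ⋈[d=h] T)) → 4
  π[h,d,a,v](((R ∪ π[y,a](ρ[a/h](ρ[y/v](T)))) ⋈[a=h] (π[d](S) ⋈[d=h] T))) → 4
  R → 5
  ρ[g/a](R) → 5
  (π[h,d,a,v](((R ∪ π[y,a](ρ[a/h](ρ[y/v](T)))) ⋈[a=h] (π[d](S) ⋈[d=h] T))) ⋈[d=g] ρ[g/a](R)) → 6

== RESULT ==
h | d | a | v | y | g
6 | 6 | 6 | p | p | 6
6 | 6 | 6 | p | p | 6
6 | 6 | 6 | p | p | 6
6 | 6 | 6 | p | p | 6
6 | 6 | 6 | p | p | 6
6 | 6 | 6 | p | p | 6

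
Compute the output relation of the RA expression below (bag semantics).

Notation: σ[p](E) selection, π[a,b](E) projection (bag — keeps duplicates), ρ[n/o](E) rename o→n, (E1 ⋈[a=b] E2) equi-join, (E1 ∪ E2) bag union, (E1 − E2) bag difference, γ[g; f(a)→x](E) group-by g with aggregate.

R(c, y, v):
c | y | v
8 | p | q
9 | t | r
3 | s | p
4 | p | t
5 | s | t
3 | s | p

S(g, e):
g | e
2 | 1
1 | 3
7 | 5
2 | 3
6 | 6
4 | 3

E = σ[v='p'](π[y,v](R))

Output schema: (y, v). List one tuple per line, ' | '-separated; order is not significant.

Per-node cardinality:
  R → 6
  π[y,v](R) → 6
  σ[v='p'](π[y,v](R)) → 2

== RESULT ==
y | v
s | p
s | p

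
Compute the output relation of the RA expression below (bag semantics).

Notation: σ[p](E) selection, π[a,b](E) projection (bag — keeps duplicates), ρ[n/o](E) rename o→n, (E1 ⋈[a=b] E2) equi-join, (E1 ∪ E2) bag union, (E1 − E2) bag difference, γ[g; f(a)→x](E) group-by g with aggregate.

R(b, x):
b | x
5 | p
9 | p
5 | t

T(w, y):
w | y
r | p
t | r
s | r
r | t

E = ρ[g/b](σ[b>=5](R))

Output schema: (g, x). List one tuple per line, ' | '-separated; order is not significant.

Row counts bottom-up:
  R → 3
  σ[b>=5](R) → 3
  ρ[g/b](σ[b>=5](R)) → 3

== RESULT ==
g | x
5 | p
5 | t
9 | p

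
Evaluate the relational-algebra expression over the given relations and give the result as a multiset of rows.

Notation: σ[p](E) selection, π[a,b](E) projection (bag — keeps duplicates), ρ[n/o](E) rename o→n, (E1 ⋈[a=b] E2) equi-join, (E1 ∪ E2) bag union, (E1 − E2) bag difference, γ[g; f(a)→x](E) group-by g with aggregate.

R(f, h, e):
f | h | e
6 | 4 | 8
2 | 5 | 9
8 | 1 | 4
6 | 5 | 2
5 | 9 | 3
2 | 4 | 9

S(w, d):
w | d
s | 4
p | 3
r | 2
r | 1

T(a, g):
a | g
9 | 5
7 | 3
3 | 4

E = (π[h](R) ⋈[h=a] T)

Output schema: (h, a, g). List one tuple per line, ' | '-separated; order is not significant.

Per-node cardinality:
  R → 6
  π[h](R) → 6
  T → 3
  (π[h](R) ⋈[h=a] T) → 1

== RESULT ==
h | a | g
9 | 9 | 5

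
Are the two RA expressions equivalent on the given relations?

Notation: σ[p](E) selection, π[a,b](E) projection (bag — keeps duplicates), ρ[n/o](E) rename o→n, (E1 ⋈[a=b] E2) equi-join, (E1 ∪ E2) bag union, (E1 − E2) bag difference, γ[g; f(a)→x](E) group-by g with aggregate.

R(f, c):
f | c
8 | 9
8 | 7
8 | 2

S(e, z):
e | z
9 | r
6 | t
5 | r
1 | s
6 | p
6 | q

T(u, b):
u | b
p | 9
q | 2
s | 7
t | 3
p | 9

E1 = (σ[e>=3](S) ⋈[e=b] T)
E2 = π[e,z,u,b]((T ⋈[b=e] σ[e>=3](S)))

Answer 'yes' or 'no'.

E1 subexpression sizes:
  S → 6
  σ[e>=3](S) → 5
  T → 5
  (σ[e>=3](S) ⋈[e=b] T) → 2
E2 subexpression sizes:
  T → 5
  S → 6
  σ[e>=3](S) → 5
  (T ⋈[b=e] σ[e>=3](S)) → 2
  π[e,z,u,b]((T ⋈[b=e] σ[e>=3](S))) → 2

E1 and E2 produce the same multiset:
e | z | u | b
9 | r | p | 9
9 | r | p | 9

yes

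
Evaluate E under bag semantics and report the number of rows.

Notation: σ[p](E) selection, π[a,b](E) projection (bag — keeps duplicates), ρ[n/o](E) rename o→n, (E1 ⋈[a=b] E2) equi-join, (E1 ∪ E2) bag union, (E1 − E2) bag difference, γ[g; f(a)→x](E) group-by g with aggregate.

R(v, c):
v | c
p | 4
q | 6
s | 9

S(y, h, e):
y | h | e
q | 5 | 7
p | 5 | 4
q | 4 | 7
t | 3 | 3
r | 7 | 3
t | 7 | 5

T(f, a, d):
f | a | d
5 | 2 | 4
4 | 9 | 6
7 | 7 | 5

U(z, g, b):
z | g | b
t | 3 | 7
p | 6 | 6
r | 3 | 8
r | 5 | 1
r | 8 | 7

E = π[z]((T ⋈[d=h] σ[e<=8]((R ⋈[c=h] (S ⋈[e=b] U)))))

Row counts bottom-up:
  T → 3
  R → 3
  S → 6
  U → 5
  (S ⋈[e=b] U) → 4
  (R ⋈[c=h] (S ⋈[e=b] U)) → 2
  σ[e<=8]((R ⋈[c=h] (S ⋈[e=b] U))) → 2
  (T ⋈[d=h] σ[e<=8]((R ⋈[c=h] (S ⋈[e=b] U)))) → 2
  π[z]((T ⋈[d=h] σ[e<=8]((R ⋈[c=h] (S ⋈[e=b] U))))) → 2

|E| = 2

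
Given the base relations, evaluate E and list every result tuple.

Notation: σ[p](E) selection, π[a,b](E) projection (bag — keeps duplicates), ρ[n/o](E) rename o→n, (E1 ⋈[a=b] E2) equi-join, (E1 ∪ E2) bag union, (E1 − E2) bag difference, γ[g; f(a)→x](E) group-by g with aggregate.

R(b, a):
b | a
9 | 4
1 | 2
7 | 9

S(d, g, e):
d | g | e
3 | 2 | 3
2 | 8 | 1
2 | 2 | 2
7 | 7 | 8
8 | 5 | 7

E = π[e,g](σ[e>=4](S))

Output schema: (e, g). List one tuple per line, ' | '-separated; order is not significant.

Per-node cardinality:
  S → 5
  σ[e>=4](S) → 2
  π[e,g](σ[e>=4](S)) → 2

== RESULT ==
e | g
7 | 5
8 | 7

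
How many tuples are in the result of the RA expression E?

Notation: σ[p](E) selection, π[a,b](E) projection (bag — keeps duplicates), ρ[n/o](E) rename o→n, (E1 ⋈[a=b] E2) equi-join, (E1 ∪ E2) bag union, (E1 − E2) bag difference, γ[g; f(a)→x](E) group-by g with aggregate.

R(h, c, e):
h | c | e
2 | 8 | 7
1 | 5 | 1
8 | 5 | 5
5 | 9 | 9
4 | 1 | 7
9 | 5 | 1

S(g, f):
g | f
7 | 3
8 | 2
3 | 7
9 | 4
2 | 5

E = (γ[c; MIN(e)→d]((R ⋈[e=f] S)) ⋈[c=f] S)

Stepwise |·|:
  R → 6
  S → 5
  (R ⋈[e=f] S) → 3
  γ[c; MIN(e)→d]((R ⋈[e=f] S)) → 3
  S → 5
  (γ[c; MIN(e)→d]((R ⋈[e=f] S)) ⋈[c=f] S) → 1

|E| = 1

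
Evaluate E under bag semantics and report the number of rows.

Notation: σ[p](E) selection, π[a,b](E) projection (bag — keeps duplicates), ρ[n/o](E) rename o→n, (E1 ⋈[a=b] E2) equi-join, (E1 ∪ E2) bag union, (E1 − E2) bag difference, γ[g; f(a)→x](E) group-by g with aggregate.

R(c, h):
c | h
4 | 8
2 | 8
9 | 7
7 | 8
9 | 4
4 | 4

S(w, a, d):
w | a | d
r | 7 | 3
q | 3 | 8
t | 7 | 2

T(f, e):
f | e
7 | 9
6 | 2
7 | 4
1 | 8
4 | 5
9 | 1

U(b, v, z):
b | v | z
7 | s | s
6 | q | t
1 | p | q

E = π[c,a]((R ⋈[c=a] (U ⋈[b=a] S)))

Stepwise |·|:
  R → 6
  U → 3
  S → 3
  (U ⋈[b=a] S) → 2
  (R ⋈[c=a] (U ⋈[b=a] S)) → 2
  π[c,a]((R ⋈[c=a] (U ⋈[b=a] S))) → 2

|E| = 2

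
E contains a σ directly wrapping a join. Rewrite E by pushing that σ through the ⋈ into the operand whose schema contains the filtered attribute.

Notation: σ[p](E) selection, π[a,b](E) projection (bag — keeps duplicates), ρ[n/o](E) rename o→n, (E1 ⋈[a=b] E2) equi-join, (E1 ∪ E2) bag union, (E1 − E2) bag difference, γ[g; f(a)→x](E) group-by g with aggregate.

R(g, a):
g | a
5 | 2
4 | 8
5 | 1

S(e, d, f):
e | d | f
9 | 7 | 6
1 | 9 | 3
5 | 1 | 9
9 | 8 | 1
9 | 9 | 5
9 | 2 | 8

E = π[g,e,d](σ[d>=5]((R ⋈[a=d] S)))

σ filters on d, owned by the right side.
E' = π[g,e,d]((R ⋈[a=d] σ[d>=5](S)))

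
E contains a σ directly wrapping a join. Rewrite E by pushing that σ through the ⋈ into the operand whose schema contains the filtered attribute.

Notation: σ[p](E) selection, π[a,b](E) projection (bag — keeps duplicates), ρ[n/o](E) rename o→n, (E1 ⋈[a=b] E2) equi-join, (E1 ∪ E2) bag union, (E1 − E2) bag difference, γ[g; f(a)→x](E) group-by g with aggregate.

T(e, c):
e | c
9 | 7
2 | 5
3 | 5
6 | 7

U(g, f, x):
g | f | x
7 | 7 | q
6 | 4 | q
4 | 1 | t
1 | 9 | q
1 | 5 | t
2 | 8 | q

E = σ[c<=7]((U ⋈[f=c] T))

σ filters on c, owned by the right side.
E' = (U ⋈[f=c] σ[c<=7](T))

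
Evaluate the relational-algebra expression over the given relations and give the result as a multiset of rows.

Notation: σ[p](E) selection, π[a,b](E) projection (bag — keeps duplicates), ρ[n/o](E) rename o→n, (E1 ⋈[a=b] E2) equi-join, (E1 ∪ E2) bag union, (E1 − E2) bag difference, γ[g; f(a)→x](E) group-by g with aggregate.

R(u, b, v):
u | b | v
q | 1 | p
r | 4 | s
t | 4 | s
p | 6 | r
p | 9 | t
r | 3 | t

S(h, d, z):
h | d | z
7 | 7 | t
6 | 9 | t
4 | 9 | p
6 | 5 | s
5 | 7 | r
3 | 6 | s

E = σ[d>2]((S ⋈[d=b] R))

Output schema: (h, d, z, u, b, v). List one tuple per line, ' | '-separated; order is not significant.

Row counts bottom-up:
  S → 6
  R → 6
  (S ⋈[d=b] R) → 3
  σ[d>2]((S ⋈[d=b] R)) → 3

== RESULT ==
h | d | z | u | b | v
3 | 6 | s | p | 6 | r
4 | 9 | p | p | 9 | t
6 | 9 | t | p | 9 | t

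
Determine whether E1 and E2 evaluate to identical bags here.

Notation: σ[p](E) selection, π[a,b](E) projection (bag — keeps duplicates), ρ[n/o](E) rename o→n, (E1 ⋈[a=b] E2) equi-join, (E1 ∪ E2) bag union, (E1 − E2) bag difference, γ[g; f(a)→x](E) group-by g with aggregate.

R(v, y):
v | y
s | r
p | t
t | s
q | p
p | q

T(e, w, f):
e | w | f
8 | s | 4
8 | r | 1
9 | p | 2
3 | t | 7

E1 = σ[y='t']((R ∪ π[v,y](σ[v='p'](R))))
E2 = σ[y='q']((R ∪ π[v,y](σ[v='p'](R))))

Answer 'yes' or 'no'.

E1 stepwise |·|:
  R → 5
  R → 5
  σ[v='p'](R) → 2
  π[v,y](σ[v='p'](R)) → 2
  (R ∪ π[v,y](σ[v='p'](R))) → 7
  σ[y='t']((R ∪ π[v,y](σ[v='p'](R)))) → 2
E2 stepwise |·|:
  R → 5
  R → 5
  σ[v='p'](R) → 2
  π[v,y](σ[v='p'](R)) → 2
  (R ∪ π[v,y](σ[v='p'](R))) → 7
  σ[y='q']((R ∪ π[v,y](σ[v='p'](R)))) → 2

E1 result:
v | y
p | t
p | t
E2 result:
v | y
p | q
p | q
Witness: ('p', 'q') appears 0× in E1 but 2× in E2.

no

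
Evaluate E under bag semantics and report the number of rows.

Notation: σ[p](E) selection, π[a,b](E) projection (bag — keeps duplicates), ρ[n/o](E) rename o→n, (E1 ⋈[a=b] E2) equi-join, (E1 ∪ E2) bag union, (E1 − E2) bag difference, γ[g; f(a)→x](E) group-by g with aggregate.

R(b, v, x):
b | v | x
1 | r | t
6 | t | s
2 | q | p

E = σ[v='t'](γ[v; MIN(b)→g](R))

Stepwise |·|:
  R → 3
  γ[v; MIN(b)→g](R) → 3
  σ[v='t'](γ[v; MIN(b)→g](R)) → 1

|E| = 1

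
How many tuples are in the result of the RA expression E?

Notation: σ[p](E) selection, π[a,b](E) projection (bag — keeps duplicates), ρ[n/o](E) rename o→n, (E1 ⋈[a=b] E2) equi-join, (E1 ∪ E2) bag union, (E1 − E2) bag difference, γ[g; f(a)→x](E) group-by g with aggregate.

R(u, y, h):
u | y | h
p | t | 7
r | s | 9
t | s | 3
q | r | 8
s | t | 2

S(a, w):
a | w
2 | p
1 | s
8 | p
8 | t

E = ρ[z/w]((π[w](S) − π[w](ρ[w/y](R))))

Subexpression sizes:
  S → 4
  π[w](S) → 4
  R → 5
  ρ[w/y](R) → 5
  π[w](ρ[w/y](R)) → 5
  (π[w](S) − π[w](ρ[w/y](R))) → 2
  ρ[z/w]((π[w](S) − π[w](ρ[w/y](R)))) → 2

|E| = 2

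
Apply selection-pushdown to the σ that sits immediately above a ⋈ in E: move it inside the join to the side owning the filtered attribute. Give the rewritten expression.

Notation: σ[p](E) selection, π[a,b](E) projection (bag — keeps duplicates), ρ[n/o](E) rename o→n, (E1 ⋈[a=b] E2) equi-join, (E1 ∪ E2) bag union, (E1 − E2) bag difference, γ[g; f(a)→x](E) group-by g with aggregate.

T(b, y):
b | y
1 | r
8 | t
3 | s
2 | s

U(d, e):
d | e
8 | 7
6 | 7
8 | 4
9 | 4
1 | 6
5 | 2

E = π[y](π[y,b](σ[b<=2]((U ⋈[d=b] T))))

σ filters on b, owned by the right side.
E' = π[y](π[y,b]((U ⋈[d=b] σ[b<=2](T))))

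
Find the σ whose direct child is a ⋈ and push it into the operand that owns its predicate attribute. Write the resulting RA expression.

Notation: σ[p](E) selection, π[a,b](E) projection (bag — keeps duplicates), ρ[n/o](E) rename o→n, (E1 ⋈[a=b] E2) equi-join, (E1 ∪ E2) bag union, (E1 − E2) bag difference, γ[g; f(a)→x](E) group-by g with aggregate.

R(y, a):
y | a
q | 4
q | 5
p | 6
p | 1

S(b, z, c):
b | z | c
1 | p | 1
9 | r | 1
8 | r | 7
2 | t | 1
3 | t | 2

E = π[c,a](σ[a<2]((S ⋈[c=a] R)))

σ filters on a, owned by the right side.
E' = π[c,a]((S ⋈[c=a] σ[a<2](R)))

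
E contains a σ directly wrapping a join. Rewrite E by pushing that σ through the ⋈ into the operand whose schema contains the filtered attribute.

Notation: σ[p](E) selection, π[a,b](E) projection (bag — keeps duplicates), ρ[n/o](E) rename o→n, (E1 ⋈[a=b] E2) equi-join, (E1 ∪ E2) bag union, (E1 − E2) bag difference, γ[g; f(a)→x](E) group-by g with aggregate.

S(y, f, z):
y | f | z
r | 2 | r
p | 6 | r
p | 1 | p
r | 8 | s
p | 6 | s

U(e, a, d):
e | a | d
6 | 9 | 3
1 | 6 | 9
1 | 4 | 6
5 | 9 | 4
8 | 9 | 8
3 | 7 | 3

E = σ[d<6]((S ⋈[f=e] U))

σ filters on d, owned by the right side.
E' = (S ⋈[f=e] σ[d<6](U))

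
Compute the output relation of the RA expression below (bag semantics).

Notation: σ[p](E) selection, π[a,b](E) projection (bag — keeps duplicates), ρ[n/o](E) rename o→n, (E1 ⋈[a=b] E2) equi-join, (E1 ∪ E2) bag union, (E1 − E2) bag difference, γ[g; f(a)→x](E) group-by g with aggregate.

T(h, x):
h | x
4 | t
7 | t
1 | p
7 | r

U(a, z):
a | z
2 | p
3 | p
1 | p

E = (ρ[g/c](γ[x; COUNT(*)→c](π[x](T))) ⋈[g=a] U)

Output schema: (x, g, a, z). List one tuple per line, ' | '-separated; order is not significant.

Row counts bottom-up:
  T → 4
  π[x](T) → 4
  γ[x; COUNT(*)→c](π[x](T)) → 3
  ρ[g/c](γ[x; COUNT(*)→c](π[x](T))) → 3
  U → 3
  (ρ[g/c](γ[x; COUNT(*)→c](π[x](T))) ⋈[g=a] U) → 3

== RESULT ==
x | g | a | z
p | 1 | 1 | p
r | 1 | 1 | p
t | 2 | 2 | p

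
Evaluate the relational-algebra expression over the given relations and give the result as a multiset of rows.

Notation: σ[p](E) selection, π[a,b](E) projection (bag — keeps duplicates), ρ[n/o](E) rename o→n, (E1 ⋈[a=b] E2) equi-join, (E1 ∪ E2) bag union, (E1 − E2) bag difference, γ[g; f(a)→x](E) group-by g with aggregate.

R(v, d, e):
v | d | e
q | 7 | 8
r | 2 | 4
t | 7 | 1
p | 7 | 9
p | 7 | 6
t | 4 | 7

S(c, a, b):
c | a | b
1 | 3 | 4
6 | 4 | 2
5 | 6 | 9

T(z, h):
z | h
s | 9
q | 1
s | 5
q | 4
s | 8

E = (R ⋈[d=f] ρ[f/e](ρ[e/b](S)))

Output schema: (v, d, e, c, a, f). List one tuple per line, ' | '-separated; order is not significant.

Subexpression sizes:
  R → 6
  S → 3
  ρ[e/b](S) → 3
  ρ[f/e](ρ[e/b](S)) → 3
  (R ⋈[d=f] ρ[f/e](ρ[e/b](S))) → 2

== RESULT ==
v | d | e | c | a | f
r | 2 | 4 | 6 | 4 | 2
t | 4 | 7 | 1 | 3 | 4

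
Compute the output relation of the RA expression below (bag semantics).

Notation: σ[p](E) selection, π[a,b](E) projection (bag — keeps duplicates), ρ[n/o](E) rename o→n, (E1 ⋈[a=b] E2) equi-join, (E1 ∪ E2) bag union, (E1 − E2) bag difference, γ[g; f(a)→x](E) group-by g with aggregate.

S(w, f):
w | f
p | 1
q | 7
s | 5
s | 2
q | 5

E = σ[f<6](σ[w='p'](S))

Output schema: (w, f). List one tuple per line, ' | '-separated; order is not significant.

Per-node cardinality:
  S → 5
  σ[w='p'](S) → 1
  σ[f<6](σ[w='p'](S)) → 1

== RESULT ==
w | f
p | 1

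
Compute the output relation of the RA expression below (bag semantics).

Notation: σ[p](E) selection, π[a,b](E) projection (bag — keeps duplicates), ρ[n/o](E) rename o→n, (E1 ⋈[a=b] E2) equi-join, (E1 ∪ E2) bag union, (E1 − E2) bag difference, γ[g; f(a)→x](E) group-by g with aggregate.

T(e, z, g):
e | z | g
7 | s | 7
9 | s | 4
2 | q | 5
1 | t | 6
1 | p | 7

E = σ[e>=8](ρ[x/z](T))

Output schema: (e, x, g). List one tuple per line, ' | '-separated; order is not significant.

Per-node cardinality:
  T → 5
  ρ[x/z](T) → 5
  σ[e>=8](ρ[x/z](T)) → 1

== RESULT ==
e | x | g
9 | s | 4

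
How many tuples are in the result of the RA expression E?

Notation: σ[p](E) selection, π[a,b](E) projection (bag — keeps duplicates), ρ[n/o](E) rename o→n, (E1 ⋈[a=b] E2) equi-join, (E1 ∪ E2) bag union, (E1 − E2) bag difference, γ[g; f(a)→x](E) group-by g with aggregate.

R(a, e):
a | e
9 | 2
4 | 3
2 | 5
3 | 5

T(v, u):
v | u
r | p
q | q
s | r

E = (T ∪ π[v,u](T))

Row counts bottom-up:
  T → 3
  T → 3
  π[v,u](T) → 3
  (T ∪ π[v,u](T)) → 6

|E| = 6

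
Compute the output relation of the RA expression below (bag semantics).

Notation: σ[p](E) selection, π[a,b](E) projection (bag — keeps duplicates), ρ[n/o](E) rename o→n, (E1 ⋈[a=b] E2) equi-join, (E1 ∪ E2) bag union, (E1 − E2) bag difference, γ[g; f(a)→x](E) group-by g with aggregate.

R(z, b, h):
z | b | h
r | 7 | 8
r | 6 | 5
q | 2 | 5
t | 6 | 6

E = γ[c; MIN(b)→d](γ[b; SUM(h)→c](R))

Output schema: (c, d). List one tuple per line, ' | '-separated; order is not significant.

Row counts bottom-up:
  R → 4
  γ[b; SUM(h)→c](R) → 3
  γ[c; MIN(b)→d](γ[b; SUM(h)→c](R)) → 3

== RESULT ==
c | d
5 | 2
8 | 7
11 | 6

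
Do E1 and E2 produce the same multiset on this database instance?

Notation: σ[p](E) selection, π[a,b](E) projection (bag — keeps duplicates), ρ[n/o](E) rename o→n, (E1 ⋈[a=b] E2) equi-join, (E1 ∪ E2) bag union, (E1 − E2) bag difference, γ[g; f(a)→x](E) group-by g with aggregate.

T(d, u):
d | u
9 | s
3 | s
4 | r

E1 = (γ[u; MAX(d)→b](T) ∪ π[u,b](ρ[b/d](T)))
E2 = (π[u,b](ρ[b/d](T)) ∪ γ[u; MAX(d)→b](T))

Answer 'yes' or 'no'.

E1 row counts bottom-up:
  T → 3
  γ[u; MAX(d)→b](T) → 2
  T → 3
  ρ[b/d](T) → 3
  π[u,b](ρ[b/d](T)) → 3
  (γ[u; MAX(d)→b](T) ∪ π[u,b](ρ[b/d](T))) → 5
E2 row counts bottom-up:
  T → 3
  ρ[b/d](T) → 3
  π[u,b](ρ[b/d](T)) → 3
  T → 3
  γ[u; MAX(d)→b](T) → 2
  (π[u,b](ρ[b/d](T)) ∪ γ[u; MAX(d)→b](T)) → 5

E1 and E2 produce the same multiset:
u | b
r | 4
r | 4
s | 3
s | 9
s | 9

yes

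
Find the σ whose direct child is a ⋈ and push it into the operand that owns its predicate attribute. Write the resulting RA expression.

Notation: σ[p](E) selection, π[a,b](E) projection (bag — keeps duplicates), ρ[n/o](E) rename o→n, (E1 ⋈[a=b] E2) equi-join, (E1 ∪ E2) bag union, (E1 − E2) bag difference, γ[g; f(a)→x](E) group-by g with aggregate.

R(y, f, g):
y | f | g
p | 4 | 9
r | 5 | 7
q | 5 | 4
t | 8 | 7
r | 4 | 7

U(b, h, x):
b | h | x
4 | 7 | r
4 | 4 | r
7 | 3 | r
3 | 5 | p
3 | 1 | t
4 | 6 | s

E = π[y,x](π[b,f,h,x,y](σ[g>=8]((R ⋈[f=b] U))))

σ filters on g, owned by the left side.
E' = π[y,x](π[b,f,h,x,y]((σ[g>=8](R) ⋈[f=b] U)))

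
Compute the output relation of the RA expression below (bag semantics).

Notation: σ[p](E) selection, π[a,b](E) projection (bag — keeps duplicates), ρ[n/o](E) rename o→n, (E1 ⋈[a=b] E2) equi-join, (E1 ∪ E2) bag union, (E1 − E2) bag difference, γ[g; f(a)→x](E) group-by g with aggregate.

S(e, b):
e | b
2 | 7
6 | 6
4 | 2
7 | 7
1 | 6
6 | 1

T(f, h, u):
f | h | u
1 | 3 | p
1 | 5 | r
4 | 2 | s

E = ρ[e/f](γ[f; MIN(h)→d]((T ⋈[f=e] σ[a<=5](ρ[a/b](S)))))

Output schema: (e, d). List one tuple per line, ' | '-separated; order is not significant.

Subexpression sizes:
  T → 3
  S → 6
  ρ[a/b](S) → 6
  σ[a<=5](ρ[a/b](S)) → 2
  (T ⋈[f=e] σ[a<=5](ρ[a/b](S))) → 1
  γ[f; MIN(h)→d]((T ⋈[f=e] σ[a<=5](ρ[a/b](S)))) → 1
  ρ[e/f](γ[f; MIN(h)→d]((T ⋈[f=e] σ[a<=5](ρ[a/b](S))))) → 1

== RESULT ==
e | d
4 | 2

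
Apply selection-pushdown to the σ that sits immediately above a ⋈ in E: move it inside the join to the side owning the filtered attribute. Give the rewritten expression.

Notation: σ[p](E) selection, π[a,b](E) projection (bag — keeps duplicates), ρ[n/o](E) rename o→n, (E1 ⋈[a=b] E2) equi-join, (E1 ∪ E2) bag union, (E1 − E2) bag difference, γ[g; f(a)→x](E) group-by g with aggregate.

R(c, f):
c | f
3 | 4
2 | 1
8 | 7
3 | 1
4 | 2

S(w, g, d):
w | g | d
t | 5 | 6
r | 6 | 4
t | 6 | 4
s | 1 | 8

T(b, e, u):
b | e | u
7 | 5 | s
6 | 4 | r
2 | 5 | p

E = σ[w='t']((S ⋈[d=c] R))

σ filters on w, owned by the left side.
E' = (σ[w='t'](S) ⋈[d=c] R)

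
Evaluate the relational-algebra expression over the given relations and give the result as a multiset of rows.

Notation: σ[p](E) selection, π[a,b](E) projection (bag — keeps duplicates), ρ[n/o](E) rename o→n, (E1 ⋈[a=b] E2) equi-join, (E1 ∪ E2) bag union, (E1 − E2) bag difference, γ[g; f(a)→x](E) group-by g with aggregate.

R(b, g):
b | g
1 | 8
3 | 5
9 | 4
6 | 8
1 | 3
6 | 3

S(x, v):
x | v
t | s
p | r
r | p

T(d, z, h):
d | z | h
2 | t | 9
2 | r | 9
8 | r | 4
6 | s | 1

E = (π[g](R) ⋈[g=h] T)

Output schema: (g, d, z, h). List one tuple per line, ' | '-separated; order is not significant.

Row counts bottom-up:
  R → 6
  π[g](R) → 6
  T → 4
  (π[g](R) ⋈[g=h] T) → 1

== RESULT ==
g | d | z | h
4 | 8 | r | 4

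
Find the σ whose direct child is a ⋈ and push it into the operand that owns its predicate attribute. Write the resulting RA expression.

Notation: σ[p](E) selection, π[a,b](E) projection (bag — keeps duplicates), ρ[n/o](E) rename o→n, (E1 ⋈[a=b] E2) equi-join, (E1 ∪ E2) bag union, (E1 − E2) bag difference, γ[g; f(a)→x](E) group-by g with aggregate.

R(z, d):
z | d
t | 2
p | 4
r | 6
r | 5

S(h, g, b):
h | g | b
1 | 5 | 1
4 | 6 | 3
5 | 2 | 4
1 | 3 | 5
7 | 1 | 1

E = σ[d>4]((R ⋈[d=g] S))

σ filters on d, owned by the left side.
E' = (σ[d>4](R) ⋈[d=g] S)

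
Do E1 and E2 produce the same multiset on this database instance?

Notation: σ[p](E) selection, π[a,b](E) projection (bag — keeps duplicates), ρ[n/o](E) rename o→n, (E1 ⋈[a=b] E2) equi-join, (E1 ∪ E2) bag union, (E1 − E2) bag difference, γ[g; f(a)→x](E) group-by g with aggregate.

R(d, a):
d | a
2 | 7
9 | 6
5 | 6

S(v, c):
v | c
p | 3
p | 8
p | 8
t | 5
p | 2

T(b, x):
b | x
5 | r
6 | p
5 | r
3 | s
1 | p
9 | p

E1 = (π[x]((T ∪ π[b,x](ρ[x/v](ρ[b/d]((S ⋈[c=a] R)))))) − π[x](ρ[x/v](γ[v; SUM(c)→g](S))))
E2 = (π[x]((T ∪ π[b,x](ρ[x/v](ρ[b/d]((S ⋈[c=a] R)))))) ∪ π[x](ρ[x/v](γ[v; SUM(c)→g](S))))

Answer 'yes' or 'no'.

E1 per-node cardinality:
  T → 6
  S → 5
  R → 3
  (S ⋈[c=a] R) → 0
  ρ[b/d]((S ⋈[c=a] R)) → 0
  ρ[x/v](ρ[b/d]((S ⋈[c=a] R))) → 0
  π[b,x](ρ[x/v](ρ[b/d]((S ⋈[c=a] R)))) → 0
  (T ∪ π[b,x](ρ[x/v](ρ[b/d]((S ⋈[c=a] R))))) → 6
  π[x]((T ∪ π[b,x](ρ[x/v](ρ[b/d]((S ⋈[c=a] R)))))) → 6
  S → 5
  γ[v; SUM(c)→g](S) → 2
  ρ[x/v](γ[v; SUM(c)→g](S)) → 2
  π[x](ρ[x/v](γ[v; SUM(c)→g](S))) → 2
  (π[x]((T ∪ π[b,x](ρ[x/v](ρ[b/d]((S ⋈[c=a] R)))))) − π[x](ρ[x/v](γ[v; SUM(c)→g](S)))) → 5
E2 per-node cardinality:
  T → 6
  S → 5
  R → 3
  (S ⋈[c=a] R) → 0
  ρ[b/d]((S ⋈[c=a] R)) → 0
  ρ[x/v](ρ[b/d]((S ⋈[c=a] R))) → 0
  π[b,x](ρ[x/v](ρ[b/d]((S ⋈[c=a] R)))) → 0
  (T ∪ π[b,x](ρ[x/v](ρ[b/d]((S ⋈[c=a] R))))) → 6
  π[x]((T ∪ π[b,x](ρ[x/v](ρ[b/d]((S ⋈[c=a] R)))))) → 6
  S → 5
  γ[v; SUM(c)→g](S) → 2
  ρ[x/v](γ[v; SUM(c)→g](S)) → 2
  π[x](ρ[x/v](γ[v; SUM(c)→g](S))) → 2
  (π[x]((T ∪ π[b,x](ρ[x/v](ρ[b/d]((S ⋈[c=a] R)))))) ∪ π[x](ρ[x/v](γ[v; SUM(c)→g](S)))) → 8

E1 result:
x
p
p
r
r
s
E2 result:
x
p
p
p
p
r
r
s
t
Witness: ('p',) appears 2× in E1 but 4× in E2.

no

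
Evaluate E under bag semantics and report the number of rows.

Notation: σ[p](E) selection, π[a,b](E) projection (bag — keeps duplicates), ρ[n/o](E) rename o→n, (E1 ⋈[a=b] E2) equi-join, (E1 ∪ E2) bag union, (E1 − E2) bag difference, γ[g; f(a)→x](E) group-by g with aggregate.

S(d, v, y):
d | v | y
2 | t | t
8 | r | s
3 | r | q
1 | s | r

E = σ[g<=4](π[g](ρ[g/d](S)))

Subexpression sizes:
  S → 4
  ρ[g/d](S) → 4
  π[g](ρ[g/d](S)) → 4
  σ[g<=4](π[g](ρ[g/d](S))) → 3

|E| = 3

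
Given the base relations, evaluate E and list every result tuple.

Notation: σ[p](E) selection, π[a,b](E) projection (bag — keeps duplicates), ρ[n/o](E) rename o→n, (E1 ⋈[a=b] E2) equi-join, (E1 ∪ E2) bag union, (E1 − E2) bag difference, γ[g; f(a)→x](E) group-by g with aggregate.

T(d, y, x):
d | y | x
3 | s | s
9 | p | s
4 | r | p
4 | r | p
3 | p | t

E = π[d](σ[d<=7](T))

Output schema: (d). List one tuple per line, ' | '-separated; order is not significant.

Row counts bottom-up:
  T → 5
  σ[d<=7](T) → 4
  π[d](σ[d<=7](T)) → 4

== RESULT ==
d
3
3
4
4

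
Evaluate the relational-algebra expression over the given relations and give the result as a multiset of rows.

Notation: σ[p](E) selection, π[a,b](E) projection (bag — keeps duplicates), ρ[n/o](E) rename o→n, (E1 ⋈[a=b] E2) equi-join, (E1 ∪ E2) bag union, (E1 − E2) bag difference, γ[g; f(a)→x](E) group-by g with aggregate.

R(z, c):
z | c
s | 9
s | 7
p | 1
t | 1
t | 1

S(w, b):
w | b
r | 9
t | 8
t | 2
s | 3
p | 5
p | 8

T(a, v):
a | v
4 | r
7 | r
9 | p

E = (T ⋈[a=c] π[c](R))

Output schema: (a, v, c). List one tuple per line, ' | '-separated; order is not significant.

Subexpression sizes:
  T → 3
  R → 5
  π[c](R) → 5
  (T ⋈[a=c] π[c](R)) → 2

== RESULT ==
a | v | c
7 | r | 7
9 | p | 9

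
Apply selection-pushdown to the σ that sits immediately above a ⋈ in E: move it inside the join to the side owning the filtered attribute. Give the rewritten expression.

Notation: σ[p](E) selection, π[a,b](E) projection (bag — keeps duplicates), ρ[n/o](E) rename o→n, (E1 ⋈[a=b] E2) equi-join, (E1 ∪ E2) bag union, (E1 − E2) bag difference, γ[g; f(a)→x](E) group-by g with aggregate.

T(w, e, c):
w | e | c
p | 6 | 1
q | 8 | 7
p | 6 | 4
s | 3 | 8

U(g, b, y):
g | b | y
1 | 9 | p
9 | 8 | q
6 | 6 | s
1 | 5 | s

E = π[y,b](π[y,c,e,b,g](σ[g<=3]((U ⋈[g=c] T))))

σ filters on g, owned by the left side.
E' = π[y,b](π[y,c,e,b,g]((σ[g<=3](U) ⋈[g=c] T)))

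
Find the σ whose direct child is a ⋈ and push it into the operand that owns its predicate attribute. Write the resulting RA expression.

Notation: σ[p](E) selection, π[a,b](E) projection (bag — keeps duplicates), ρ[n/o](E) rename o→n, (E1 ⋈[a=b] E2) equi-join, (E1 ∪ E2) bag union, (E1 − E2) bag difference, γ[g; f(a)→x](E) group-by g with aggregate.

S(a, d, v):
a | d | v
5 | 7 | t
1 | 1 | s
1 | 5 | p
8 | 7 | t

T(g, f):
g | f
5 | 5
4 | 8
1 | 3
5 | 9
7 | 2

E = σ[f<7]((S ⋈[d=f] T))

σ filters on f, owned by the right side.
E' = (S ⋈[d=f] σ[f<7](T))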